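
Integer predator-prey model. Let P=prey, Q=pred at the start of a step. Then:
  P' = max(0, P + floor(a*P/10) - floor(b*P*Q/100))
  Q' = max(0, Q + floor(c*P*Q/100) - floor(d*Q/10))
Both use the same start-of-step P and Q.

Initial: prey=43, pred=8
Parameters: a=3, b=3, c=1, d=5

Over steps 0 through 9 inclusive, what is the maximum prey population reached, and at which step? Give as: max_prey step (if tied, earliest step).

Answer: 74 8

Derivation:
Step 1: prey: 43+12-10=45; pred: 8+3-4=7
Step 2: prey: 45+13-9=49; pred: 7+3-3=7
Step 3: prey: 49+14-10=53; pred: 7+3-3=7
Step 4: prey: 53+15-11=57; pred: 7+3-3=7
Step 5: prey: 57+17-11=63; pred: 7+3-3=7
Step 6: prey: 63+18-13=68; pred: 7+4-3=8
Step 7: prey: 68+20-16=72; pred: 8+5-4=9
Step 8: prey: 72+21-19=74; pred: 9+6-4=11
Step 9: prey: 74+22-24=72; pred: 11+8-5=14
Max prey = 74 at step 8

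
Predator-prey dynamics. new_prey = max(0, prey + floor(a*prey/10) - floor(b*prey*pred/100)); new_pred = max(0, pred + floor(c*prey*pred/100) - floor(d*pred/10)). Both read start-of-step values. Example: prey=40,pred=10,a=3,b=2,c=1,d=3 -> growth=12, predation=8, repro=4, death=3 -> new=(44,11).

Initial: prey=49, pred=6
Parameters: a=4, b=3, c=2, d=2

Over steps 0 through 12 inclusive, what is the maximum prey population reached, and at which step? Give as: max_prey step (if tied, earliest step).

Step 1: prey: 49+19-8=60; pred: 6+5-1=10
Step 2: prey: 60+24-18=66; pred: 10+12-2=20
Step 3: prey: 66+26-39=53; pred: 20+26-4=42
Step 4: prey: 53+21-66=8; pred: 42+44-8=78
Step 5: prey: 8+3-18=0; pred: 78+12-15=75
Step 6: prey: 0+0-0=0; pred: 75+0-15=60
Step 7: prey: 0+0-0=0; pred: 60+0-12=48
Step 8: prey: 0+0-0=0; pred: 48+0-9=39
Step 9: prey: 0+0-0=0; pred: 39+0-7=32
Step 10: prey: 0+0-0=0; pred: 32+0-6=26
Step 11: prey: 0+0-0=0; pred: 26+0-5=21
Step 12: prey: 0+0-0=0; pred: 21+0-4=17
Max prey = 66 at step 2

Answer: 66 2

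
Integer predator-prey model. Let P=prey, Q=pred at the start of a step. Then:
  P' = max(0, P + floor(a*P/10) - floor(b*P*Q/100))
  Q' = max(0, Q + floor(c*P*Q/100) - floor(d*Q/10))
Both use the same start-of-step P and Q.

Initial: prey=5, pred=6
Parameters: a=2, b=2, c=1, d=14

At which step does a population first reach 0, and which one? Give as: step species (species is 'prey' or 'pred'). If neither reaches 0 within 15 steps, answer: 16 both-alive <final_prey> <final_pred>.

Answer: 1 pred

Derivation:
Step 1: prey: 5+1-0=6; pred: 6+0-8=0
First extinction: pred at step 1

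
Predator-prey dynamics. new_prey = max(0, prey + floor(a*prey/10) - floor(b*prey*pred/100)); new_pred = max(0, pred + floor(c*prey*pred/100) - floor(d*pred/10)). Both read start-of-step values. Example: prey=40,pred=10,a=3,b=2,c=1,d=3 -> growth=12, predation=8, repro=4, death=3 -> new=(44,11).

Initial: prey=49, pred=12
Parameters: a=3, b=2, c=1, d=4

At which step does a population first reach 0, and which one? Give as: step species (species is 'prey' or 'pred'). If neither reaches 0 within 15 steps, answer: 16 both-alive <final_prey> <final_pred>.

Step 1: prey: 49+14-11=52; pred: 12+5-4=13
Step 2: prey: 52+15-13=54; pred: 13+6-5=14
Step 3: prey: 54+16-15=55; pred: 14+7-5=16
Step 4: prey: 55+16-17=54; pred: 16+8-6=18
Step 5: prey: 54+16-19=51; pred: 18+9-7=20
Step 6: prey: 51+15-20=46; pred: 20+10-8=22
Step 7: prey: 46+13-20=39; pred: 22+10-8=24
Step 8: prey: 39+11-18=32; pred: 24+9-9=24
Step 9: prey: 32+9-15=26; pred: 24+7-9=22
Step 10: prey: 26+7-11=22; pred: 22+5-8=19
Step 11: prey: 22+6-8=20; pred: 19+4-7=16
Step 12: prey: 20+6-6=20; pred: 16+3-6=13
Step 13: prey: 20+6-5=21; pred: 13+2-5=10
Step 14: prey: 21+6-4=23; pred: 10+2-4=8
Step 15: prey: 23+6-3=26; pred: 8+1-3=6
No extinction within 15 steps

Answer: 16 both-alive 26 6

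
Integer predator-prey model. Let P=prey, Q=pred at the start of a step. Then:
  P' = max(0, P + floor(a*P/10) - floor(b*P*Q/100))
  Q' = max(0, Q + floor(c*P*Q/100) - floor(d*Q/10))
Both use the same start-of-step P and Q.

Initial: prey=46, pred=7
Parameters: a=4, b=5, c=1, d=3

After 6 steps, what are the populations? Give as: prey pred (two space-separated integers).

Answer: 19 15

Derivation:
Step 1: prey: 46+18-16=48; pred: 7+3-2=8
Step 2: prey: 48+19-19=48; pred: 8+3-2=9
Step 3: prey: 48+19-21=46; pred: 9+4-2=11
Step 4: prey: 46+18-25=39; pred: 11+5-3=13
Step 5: prey: 39+15-25=29; pred: 13+5-3=15
Step 6: prey: 29+11-21=19; pred: 15+4-4=15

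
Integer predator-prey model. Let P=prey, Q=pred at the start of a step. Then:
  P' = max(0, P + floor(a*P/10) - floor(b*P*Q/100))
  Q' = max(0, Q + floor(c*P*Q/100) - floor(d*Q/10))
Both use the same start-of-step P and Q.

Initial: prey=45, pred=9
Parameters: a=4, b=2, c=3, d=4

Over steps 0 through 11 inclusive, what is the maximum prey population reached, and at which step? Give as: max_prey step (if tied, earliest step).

Step 1: prey: 45+18-8=55; pred: 9+12-3=18
Step 2: prey: 55+22-19=58; pred: 18+29-7=40
Step 3: prey: 58+23-46=35; pred: 40+69-16=93
Step 4: prey: 35+14-65=0; pred: 93+97-37=153
Step 5: prey: 0+0-0=0; pred: 153+0-61=92
Step 6: prey: 0+0-0=0; pred: 92+0-36=56
Step 7: prey: 0+0-0=0; pred: 56+0-22=34
Step 8: prey: 0+0-0=0; pred: 34+0-13=21
Step 9: prey: 0+0-0=0; pred: 21+0-8=13
Step 10: prey: 0+0-0=0; pred: 13+0-5=8
Step 11: prey: 0+0-0=0; pred: 8+0-3=5
Max prey = 58 at step 2

Answer: 58 2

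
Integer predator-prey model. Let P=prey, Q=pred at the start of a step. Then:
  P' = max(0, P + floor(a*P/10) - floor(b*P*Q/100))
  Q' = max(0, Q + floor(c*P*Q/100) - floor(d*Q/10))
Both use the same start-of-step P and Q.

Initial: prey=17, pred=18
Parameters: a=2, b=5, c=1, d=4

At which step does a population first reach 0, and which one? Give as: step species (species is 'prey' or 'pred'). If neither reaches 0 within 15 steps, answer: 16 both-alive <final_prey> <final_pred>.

Answer: 16 both-alive 2 2

Derivation:
Step 1: prey: 17+3-15=5; pred: 18+3-7=14
Step 2: prey: 5+1-3=3; pred: 14+0-5=9
Step 3: prey: 3+0-1=2; pred: 9+0-3=6
Step 4: prey: 2+0-0=2; pred: 6+0-2=4
Step 5: prey: 2+0-0=2; pred: 4+0-1=3
Step 6: prey: 2+0-0=2; pred: 3+0-1=2
Step 7: prey: 2+0-0=2; pred: 2+0-0=2
Steps 8-15: state stable at prey=2, pred=2 (no change)
No extinction within 15 steps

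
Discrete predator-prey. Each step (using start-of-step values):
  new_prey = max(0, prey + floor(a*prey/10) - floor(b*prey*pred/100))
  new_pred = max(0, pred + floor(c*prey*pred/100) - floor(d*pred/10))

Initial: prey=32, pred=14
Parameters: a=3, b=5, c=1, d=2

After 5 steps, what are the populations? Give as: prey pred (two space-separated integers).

Answer: 2 10

Derivation:
Step 1: prey: 32+9-22=19; pred: 14+4-2=16
Step 2: prey: 19+5-15=9; pred: 16+3-3=16
Step 3: prey: 9+2-7=4; pred: 16+1-3=14
Step 4: prey: 4+1-2=3; pred: 14+0-2=12
Step 5: prey: 3+0-1=2; pred: 12+0-2=10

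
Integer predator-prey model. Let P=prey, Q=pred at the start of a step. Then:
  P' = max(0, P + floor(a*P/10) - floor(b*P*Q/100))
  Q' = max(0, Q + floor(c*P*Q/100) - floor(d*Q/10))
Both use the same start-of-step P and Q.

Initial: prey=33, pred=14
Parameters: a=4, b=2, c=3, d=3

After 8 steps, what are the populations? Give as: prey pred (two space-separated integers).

Answer: 0 24

Derivation:
Step 1: prey: 33+13-9=37; pred: 14+13-4=23
Step 2: prey: 37+14-17=34; pred: 23+25-6=42
Step 3: prey: 34+13-28=19; pred: 42+42-12=72
Step 4: prey: 19+7-27=0; pred: 72+41-21=92
Step 5: prey: 0+0-0=0; pred: 92+0-27=65
Step 6: prey: 0+0-0=0; pred: 65+0-19=46
Step 7: prey: 0+0-0=0; pred: 46+0-13=33
Step 8: prey: 0+0-0=0; pred: 33+0-9=24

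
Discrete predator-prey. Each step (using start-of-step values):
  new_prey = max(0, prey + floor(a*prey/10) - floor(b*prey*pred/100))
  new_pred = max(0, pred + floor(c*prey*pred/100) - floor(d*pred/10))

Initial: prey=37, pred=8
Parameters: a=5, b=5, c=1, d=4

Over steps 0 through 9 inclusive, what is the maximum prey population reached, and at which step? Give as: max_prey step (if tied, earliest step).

Answer: 63 5

Derivation:
Step 1: prey: 37+18-14=41; pred: 8+2-3=7
Step 2: prey: 41+20-14=47; pred: 7+2-2=7
Step 3: prey: 47+23-16=54; pred: 7+3-2=8
Step 4: prey: 54+27-21=60; pred: 8+4-3=9
Step 5: prey: 60+30-27=63; pred: 9+5-3=11
Step 6: prey: 63+31-34=60; pred: 11+6-4=13
Step 7: prey: 60+30-39=51; pred: 13+7-5=15
Step 8: prey: 51+25-38=38; pred: 15+7-6=16
Step 9: prey: 38+19-30=27; pred: 16+6-6=16
Max prey = 63 at step 5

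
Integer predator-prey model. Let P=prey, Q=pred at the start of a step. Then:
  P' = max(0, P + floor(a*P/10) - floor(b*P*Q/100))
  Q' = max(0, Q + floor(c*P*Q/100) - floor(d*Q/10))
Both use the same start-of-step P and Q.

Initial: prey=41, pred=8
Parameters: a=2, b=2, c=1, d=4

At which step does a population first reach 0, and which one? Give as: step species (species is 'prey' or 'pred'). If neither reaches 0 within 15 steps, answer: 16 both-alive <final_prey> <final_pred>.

Step 1: prey: 41+8-6=43; pred: 8+3-3=8
Step 2: prey: 43+8-6=45; pred: 8+3-3=8
Step 3: prey: 45+9-7=47; pred: 8+3-3=8
Step 4: prey: 47+9-7=49; pred: 8+3-3=8
Step 5: prey: 49+9-7=51; pred: 8+3-3=8
Step 6: prey: 51+10-8=53; pred: 8+4-3=9
Step 7: prey: 53+10-9=54; pred: 9+4-3=10
Step 8: prey: 54+10-10=54; pred: 10+5-4=11
Step 9: prey: 54+10-11=53; pred: 11+5-4=12
Step 10: prey: 53+10-12=51; pred: 12+6-4=14
Step 11: prey: 51+10-14=47; pred: 14+7-5=16
Step 12: prey: 47+9-15=41; pred: 16+7-6=17
Step 13: prey: 41+8-13=36; pred: 17+6-6=17
Step 14: prey: 36+7-12=31; pred: 17+6-6=17
Step 15: prey: 31+6-10=27; pred: 17+5-6=16
No extinction within 15 steps

Answer: 16 both-alive 27 16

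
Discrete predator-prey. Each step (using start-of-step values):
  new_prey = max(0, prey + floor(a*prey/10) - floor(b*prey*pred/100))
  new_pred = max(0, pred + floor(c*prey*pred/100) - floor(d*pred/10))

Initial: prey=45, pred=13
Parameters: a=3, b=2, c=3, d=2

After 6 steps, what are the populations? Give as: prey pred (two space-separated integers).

Answer: 0 64

Derivation:
Step 1: prey: 45+13-11=47; pred: 13+17-2=28
Step 2: prey: 47+14-26=35; pred: 28+39-5=62
Step 3: prey: 35+10-43=2; pred: 62+65-12=115
Step 4: prey: 2+0-4=0; pred: 115+6-23=98
Step 5: prey: 0+0-0=0; pred: 98+0-19=79
Step 6: prey: 0+0-0=0; pred: 79+0-15=64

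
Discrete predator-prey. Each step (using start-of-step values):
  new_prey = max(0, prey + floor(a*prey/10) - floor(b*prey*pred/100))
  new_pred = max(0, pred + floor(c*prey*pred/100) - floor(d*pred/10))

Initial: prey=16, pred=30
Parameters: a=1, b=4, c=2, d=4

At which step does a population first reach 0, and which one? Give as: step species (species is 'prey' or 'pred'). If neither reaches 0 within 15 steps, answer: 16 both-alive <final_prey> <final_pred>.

Answer: 1 prey

Derivation:
Step 1: prey: 16+1-19=0; pred: 30+9-12=27
First extinction: prey at step 1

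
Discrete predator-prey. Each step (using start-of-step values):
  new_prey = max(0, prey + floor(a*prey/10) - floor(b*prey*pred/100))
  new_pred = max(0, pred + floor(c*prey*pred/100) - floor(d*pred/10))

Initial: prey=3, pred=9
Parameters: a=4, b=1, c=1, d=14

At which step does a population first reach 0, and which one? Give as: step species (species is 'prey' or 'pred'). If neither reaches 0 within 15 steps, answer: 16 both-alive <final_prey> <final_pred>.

Step 1: prey: 3+1-0=4; pred: 9+0-12=0
First extinction: pred at step 1

Answer: 1 pred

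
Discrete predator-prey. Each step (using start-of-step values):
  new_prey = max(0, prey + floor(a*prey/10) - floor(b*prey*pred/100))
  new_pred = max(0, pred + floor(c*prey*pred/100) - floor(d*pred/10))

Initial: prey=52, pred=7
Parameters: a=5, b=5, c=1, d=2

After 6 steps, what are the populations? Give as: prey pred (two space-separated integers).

Step 1: prey: 52+26-18=60; pred: 7+3-1=9
Step 2: prey: 60+30-27=63; pred: 9+5-1=13
Step 3: prey: 63+31-40=54; pred: 13+8-2=19
Step 4: prey: 54+27-51=30; pred: 19+10-3=26
Step 5: prey: 30+15-39=6; pred: 26+7-5=28
Step 6: prey: 6+3-8=1; pred: 28+1-5=24

Answer: 1 24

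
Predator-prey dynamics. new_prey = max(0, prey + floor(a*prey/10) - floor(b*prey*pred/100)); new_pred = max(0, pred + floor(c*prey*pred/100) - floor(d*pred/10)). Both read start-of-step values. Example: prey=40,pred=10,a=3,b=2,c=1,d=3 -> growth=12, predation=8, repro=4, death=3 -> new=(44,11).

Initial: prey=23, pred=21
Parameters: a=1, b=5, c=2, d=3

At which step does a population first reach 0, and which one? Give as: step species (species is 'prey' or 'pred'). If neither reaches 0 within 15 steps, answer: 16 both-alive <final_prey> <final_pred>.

Answer: 2 prey

Derivation:
Step 1: prey: 23+2-24=1; pred: 21+9-6=24
Step 2: prey: 1+0-1=0; pred: 24+0-7=17
First extinction: prey at step 2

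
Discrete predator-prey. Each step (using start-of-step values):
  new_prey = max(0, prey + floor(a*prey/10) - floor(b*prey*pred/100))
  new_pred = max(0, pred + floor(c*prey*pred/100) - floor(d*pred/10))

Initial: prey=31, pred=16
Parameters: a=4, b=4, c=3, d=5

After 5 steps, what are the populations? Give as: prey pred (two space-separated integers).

Step 1: prey: 31+12-19=24; pred: 16+14-8=22
Step 2: prey: 24+9-21=12; pred: 22+15-11=26
Step 3: prey: 12+4-12=4; pred: 26+9-13=22
Step 4: prey: 4+1-3=2; pred: 22+2-11=13
Step 5: prey: 2+0-1=1; pred: 13+0-6=7

Answer: 1 7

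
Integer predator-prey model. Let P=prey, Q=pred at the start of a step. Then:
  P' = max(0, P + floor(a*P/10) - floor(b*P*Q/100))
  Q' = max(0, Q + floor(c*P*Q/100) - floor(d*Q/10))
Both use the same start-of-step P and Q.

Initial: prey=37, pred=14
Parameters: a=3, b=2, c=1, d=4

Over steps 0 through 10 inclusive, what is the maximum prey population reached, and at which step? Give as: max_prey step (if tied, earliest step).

Step 1: prey: 37+11-10=38; pred: 14+5-5=14
Step 2: prey: 38+11-10=39; pred: 14+5-5=14
Step 3: prey: 39+11-10=40; pred: 14+5-5=14
Step 4: prey: 40+12-11=41; pred: 14+5-5=14
Step 5: prey: 41+12-11=42; pred: 14+5-5=14
Step 6: prey: 42+12-11=43; pred: 14+5-5=14
Step 7: prey: 43+12-12=43; pred: 14+6-5=15
Step 8: prey: 43+12-12=43; pred: 15+6-6=15
Step 9: prey: 43+12-12=43; pred: 15+6-6=15
Step 10: prey: 43+12-12=43; pred: 15+6-6=15
Max prey = 43 at step 6

Answer: 43 6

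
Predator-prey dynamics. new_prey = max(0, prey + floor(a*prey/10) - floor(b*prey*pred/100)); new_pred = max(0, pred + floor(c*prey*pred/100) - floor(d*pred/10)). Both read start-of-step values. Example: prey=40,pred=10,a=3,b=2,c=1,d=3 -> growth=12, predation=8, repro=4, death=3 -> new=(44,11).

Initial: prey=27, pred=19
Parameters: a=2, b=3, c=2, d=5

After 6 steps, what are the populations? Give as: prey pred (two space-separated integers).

Step 1: prey: 27+5-15=17; pred: 19+10-9=20
Step 2: prey: 17+3-10=10; pred: 20+6-10=16
Step 3: prey: 10+2-4=8; pred: 16+3-8=11
Step 4: prey: 8+1-2=7; pred: 11+1-5=7
Step 5: prey: 7+1-1=7; pred: 7+0-3=4
Step 6: prey: 7+1-0=8; pred: 4+0-2=2

Answer: 8 2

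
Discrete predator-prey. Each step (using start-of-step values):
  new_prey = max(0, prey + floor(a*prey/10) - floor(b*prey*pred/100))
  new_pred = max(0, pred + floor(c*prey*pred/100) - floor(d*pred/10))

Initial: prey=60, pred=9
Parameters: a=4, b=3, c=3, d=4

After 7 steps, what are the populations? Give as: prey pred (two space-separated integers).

Step 1: prey: 60+24-16=68; pred: 9+16-3=22
Step 2: prey: 68+27-44=51; pred: 22+44-8=58
Step 3: prey: 51+20-88=0; pred: 58+88-23=123
Step 4: prey: 0+0-0=0; pred: 123+0-49=74
Step 5: prey: 0+0-0=0; pred: 74+0-29=45
Step 6: prey: 0+0-0=0; pred: 45+0-18=27
Step 7: prey: 0+0-0=0; pred: 27+0-10=17

Answer: 0 17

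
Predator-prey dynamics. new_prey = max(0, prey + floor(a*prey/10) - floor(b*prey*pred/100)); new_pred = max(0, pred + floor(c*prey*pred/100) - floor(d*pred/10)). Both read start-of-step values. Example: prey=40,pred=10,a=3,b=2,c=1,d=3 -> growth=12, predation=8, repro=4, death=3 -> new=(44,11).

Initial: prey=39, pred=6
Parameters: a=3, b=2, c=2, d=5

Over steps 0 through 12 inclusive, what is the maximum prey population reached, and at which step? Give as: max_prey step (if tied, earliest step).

Answer: 58 3

Derivation:
Step 1: prey: 39+11-4=46; pred: 6+4-3=7
Step 2: prey: 46+13-6=53; pred: 7+6-3=10
Step 3: prey: 53+15-10=58; pred: 10+10-5=15
Step 4: prey: 58+17-17=58; pred: 15+17-7=25
Step 5: prey: 58+17-29=46; pred: 25+29-12=42
Step 6: prey: 46+13-38=21; pred: 42+38-21=59
Step 7: prey: 21+6-24=3; pred: 59+24-29=54
Step 8: prey: 3+0-3=0; pred: 54+3-27=30
Step 9: prey: 0+0-0=0; pred: 30+0-15=15
Step 10: prey: 0+0-0=0; pred: 15+0-7=8
Step 11: prey: 0+0-0=0; pred: 8+0-4=4
Step 12: prey: 0+0-0=0; pred: 4+0-2=2
Max prey = 58 at step 3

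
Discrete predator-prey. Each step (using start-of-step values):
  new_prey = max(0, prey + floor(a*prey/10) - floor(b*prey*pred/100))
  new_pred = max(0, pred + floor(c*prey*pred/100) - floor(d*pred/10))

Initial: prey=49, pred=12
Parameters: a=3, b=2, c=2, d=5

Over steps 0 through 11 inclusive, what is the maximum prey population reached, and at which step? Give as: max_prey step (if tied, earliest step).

Answer: 52 1

Derivation:
Step 1: prey: 49+14-11=52; pred: 12+11-6=17
Step 2: prey: 52+15-17=50; pred: 17+17-8=26
Step 3: prey: 50+15-26=39; pred: 26+26-13=39
Step 4: prey: 39+11-30=20; pred: 39+30-19=50
Step 5: prey: 20+6-20=6; pred: 50+20-25=45
Step 6: prey: 6+1-5=2; pred: 45+5-22=28
Step 7: prey: 2+0-1=1; pred: 28+1-14=15
Step 8: prey: 1+0-0=1; pred: 15+0-7=8
Step 9: prey: 1+0-0=1; pred: 8+0-4=4
Step 10: prey: 1+0-0=1; pred: 4+0-2=2
Step 11: prey: 1+0-0=1; pred: 2+0-1=1
Max prey = 52 at step 1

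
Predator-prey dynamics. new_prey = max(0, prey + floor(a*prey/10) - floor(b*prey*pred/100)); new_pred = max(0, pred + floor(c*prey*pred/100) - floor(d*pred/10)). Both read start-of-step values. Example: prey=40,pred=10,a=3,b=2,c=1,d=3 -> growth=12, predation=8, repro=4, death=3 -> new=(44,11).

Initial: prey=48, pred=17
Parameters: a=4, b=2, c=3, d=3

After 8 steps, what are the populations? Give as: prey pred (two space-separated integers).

Answer: 0 25

Derivation:
Step 1: prey: 48+19-16=51; pred: 17+24-5=36
Step 2: prey: 51+20-36=35; pred: 36+55-10=81
Step 3: prey: 35+14-56=0; pred: 81+85-24=142
Step 4: prey: 0+0-0=0; pred: 142+0-42=100
Step 5: prey: 0+0-0=0; pred: 100+0-30=70
Step 6: prey: 0+0-0=0; pred: 70+0-21=49
Step 7: prey: 0+0-0=0; pred: 49+0-14=35
Step 8: prey: 0+0-0=0; pred: 35+0-10=25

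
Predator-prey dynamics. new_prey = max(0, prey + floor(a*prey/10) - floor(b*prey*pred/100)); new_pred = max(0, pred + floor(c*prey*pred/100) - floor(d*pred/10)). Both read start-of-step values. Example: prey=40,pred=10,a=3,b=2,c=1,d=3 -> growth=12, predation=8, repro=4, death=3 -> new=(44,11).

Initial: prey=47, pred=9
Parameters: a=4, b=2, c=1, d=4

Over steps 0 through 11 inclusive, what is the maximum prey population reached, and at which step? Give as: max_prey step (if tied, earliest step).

Step 1: prey: 47+18-8=57; pred: 9+4-3=10
Step 2: prey: 57+22-11=68; pred: 10+5-4=11
Step 3: prey: 68+27-14=81; pred: 11+7-4=14
Step 4: prey: 81+32-22=91; pred: 14+11-5=20
Step 5: prey: 91+36-36=91; pred: 20+18-8=30
Step 6: prey: 91+36-54=73; pred: 30+27-12=45
Step 7: prey: 73+29-65=37; pred: 45+32-18=59
Step 8: prey: 37+14-43=8; pred: 59+21-23=57
Step 9: prey: 8+3-9=2; pred: 57+4-22=39
Step 10: prey: 2+0-1=1; pred: 39+0-15=24
Step 11: prey: 1+0-0=1; pred: 24+0-9=15
Max prey = 91 at step 4

Answer: 91 4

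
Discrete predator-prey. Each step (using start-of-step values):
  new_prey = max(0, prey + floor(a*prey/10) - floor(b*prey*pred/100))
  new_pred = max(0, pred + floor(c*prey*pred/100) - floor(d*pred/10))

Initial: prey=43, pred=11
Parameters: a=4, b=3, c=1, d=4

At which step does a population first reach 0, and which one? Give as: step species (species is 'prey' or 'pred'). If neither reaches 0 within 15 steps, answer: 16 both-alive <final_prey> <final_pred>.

Answer: 16 both-alive 34 5

Derivation:
Step 1: prey: 43+17-14=46; pred: 11+4-4=11
Step 2: prey: 46+18-15=49; pred: 11+5-4=12
Step 3: prey: 49+19-17=51; pred: 12+5-4=13
Step 4: prey: 51+20-19=52; pred: 13+6-5=14
Step 5: prey: 52+20-21=51; pred: 14+7-5=16
Step 6: prey: 51+20-24=47; pred: 16+8-6=18
Step 7: prey: 47+18-25=40; pred: 18+8-7=19
Step 8: prey: 40+16-22=34; pred: 19+7-7=19
Step 9: prey: 34+13-19=28; pred: 19+6-7=18
Step 10: prey: 28+11-15=24; pred: 18+5-7=16
Step 11: prey: 24+9-11=22; pred: 16+3-6=13
Step 12: prey: 22+8-8=22; pred: 13+2-5=10
Step 13: prey: 22+8-6=24; pred: 10+2-4=8
Step 14: prey: 24+9-5=28; pred: 8+1-3=6
Step 15: prey: 28+11-5=34; pred: 6+1-2=5
No extinction within 15 steps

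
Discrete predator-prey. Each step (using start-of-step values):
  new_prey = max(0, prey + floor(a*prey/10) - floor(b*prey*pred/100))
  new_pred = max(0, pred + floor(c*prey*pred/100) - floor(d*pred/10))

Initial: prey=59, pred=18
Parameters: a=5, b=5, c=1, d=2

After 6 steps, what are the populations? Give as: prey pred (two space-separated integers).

Answer: 0 13

Derivation:
Step 1: prey: 59+29-53=35; pred: 18+10-3=25
Step 2: prey: 35+17-43=9; pred: 25+8-5=28
Step 3: prey: 9+4-12=1; pred: 28+2-5=25
Step 4: prey: 1+0-1=0; pred: 25+0-5=20
Step 5: prey: 0+0-0=0; pred: 20+0-4=16
Step 6: prey: 0+0-0=0; pred: 16+0-3=13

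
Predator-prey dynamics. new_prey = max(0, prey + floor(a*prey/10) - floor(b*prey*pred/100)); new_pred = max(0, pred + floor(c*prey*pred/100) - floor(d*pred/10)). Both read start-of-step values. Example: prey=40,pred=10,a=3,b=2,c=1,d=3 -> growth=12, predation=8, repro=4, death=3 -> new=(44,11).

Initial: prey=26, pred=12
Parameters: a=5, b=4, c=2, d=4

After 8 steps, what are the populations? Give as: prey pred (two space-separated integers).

Answer: 11 10

Derivation:
Step 1: prey: 26+13-12=27; pred: 12+6-4=14
Step 2: prey: 27+13-15=25; pred: 14+7-5=16
Step 3: prey: 25+12-16=21; pred: 16+8-6=18
Step 4: prey: 21+10-15=16; pred: 18+7-7=18
Step 5: prey: 16+8-11=13; pred: 18+5-7=16
Step 6: prey: 13+6-8=11; pred: 16+4-6=14
Step 7: prey: 11+5-6=10; pred: 14+3-5=12
Step 8: prey: 10+5-4=11; pred: 12+2-4=10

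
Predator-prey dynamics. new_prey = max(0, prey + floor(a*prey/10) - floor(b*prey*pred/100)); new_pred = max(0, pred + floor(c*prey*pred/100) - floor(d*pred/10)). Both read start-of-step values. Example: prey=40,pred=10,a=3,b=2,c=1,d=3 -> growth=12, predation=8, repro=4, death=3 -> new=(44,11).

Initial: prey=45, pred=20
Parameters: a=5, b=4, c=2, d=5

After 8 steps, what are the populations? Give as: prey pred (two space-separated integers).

Step 1: prey: 45+22-36=31; pred: 20+18-10=28
Step 2: prey: 31+15-34=12; pred: 28+17-14=31
Step 3: prey: 12+6-14=4; pred: 31+7-15=23
Step 4: prey: 4+2-3=3; pred: 23+1-11=13
Step 5: prey: 3+1-1=3; pred: 13+0-6=7
Step 6: prey: 3+1-0=4; pred: 7+0-3=4
Step 7: prey: 4+2-0=6; pred: 4+0-2=2
Step 8: prey: 6+3-0=9; pred: 2+0-1=1

Answer: 9 1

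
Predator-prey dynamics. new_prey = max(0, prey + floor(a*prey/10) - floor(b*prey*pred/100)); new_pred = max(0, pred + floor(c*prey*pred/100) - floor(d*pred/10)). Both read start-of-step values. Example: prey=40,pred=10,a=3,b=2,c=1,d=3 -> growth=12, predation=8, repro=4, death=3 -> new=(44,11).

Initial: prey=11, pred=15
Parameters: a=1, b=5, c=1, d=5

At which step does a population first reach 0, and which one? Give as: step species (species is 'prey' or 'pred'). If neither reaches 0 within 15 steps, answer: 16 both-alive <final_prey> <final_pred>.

Step 1: prey: 11+1-8=4; pred: 15+1-7=9
Step 2: prey: 4+0-1=3; pred: 9+0-4=5
Step 3: prey: 3+0-0=3; pred: 5+0-2=3
Step 4: prey: 3+0-0=3; pred: 3+0-1=2
Step 5: prey: 3+0-0=3; pred: 2+0-1=1
Step 6: prey: 3+0-0=3; pred: 1+0-0=1
Steps 7-15: state stable at prey=3, pred=1 (no change)
No extinction within 15 steps

Answer: 16 both-alive 3 1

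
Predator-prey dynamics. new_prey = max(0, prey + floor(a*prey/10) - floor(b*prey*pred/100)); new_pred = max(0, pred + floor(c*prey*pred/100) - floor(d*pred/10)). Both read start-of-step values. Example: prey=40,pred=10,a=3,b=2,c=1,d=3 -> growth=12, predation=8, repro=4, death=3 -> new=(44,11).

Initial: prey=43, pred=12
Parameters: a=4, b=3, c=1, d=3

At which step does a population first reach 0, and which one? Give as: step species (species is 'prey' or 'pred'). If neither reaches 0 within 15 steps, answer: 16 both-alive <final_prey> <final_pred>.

Step 1: prey: 43+17-15=45; pred: 12+5-3=14
Step 2: prey: 45+18-18=45; pred: 14+6-4=16
Step 3: prey: 45+18-21=42; pred: 16+7-4=19
Step 4: prey: 42+16-23=35; pred: 19+7-5=21
Step 5: prey: 35+14-22=27; pred: 21+7-6=22
Step 6: prey: 27+10-17=20; pred: 22+5-6=21
Step 7: prey: 20+8-12=16; pred: 21+4-6=19
Step 8: prey: 16+6-9=13; pred: 19+3-5=17
Step 9: prey: 13+5-6=12; pred: 17+2-5=14
Step 10: prey: 12+4-5=11; pred: 14+1-4=11
Step 11: prey: 11+4-3=12; pred: 11+1-3=9
Step 12: prey: 12+4-3=13; pred: 9+1-2=8
Step 13: prey: 13+5-3=15; pred: 8+1-2=7
Step 14: prey: 15+6-3=18; pred: 7+1-2=6
Step 15: prey: 18+7-3=22; pred: 6+1-1=6
No extinction within 15 steps

Answer: 16 both-alive 22 6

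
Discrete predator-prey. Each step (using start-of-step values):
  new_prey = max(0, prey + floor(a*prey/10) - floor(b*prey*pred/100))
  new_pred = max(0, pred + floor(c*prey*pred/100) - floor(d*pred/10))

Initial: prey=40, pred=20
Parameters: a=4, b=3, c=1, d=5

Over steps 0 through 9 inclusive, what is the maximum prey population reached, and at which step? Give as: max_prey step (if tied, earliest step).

Answer: 80 9

Derivation:
Step 1: prey: 40+16-24=32; pred: 20+8-10=18
Step 2: prey: 32+12-17=27; pred: 18+5-9=14
Step 3: prey: 27+10-11=26; pred: 14+3-7=10
Step 4: prey: 26+10-7=29; pred: 10+2-5=7
Step 5: prey: 29+11-6=34; pred: 7+2-3=6
Step 6: prey: 34+13-6=41; pred: 6+2-3=5
Step 7: prey: 41+16-6=51; pred: 5+2-2=5
Step 8: prey: 51+20-7=64; pred: 5+2-2=5
Step 9: prey: 64+25-9=80; pred: 5+3-2=6
Max prey = 80 at step 9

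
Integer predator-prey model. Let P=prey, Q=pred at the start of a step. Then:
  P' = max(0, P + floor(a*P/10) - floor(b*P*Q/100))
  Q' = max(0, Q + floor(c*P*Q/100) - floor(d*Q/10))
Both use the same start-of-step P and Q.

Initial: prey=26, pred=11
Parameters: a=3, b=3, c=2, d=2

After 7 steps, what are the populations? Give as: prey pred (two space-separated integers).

Answer: 1 19

Derivation:
Step 1: prey: 26+7-8=25; pred: 11+5-2=14
Step 2: prey: 25+7-10=22; pred: 14+7-2=19
Step 3: prey: 22+6-12=16; pred: 19+8-3=24
Step 4: prey: 16+4-11=9; pred: 24+7-4=27
Step 5: prey: 9+2-7=4; pred: 27+4-5=26
Step 6: prey: 4+1-3=2; pred: 26+2-5=23
Step 7: prey: 2+0-1=1; pred: 23+0-4=19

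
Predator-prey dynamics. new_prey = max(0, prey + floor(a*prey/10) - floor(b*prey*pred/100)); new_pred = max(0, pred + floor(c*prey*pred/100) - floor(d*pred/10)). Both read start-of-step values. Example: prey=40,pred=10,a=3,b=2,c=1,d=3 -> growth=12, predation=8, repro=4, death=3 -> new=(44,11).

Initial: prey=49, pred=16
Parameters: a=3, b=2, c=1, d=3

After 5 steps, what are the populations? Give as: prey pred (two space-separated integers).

Answer: 21 28

Derivation:
Step 1: prey: 49+14-15=48; pred: 16+7-4=19
Step 2: prey: 48+14-18=44; pred: 19+9-5=23
Step 3: prey: 44+13-20=37; pred: 23+10-6=27
Step 4: prey: 37+11-19=29; pred: 27+9-8=28
Step 5: prey: 29+8-16=21; pred: 28+8-8=28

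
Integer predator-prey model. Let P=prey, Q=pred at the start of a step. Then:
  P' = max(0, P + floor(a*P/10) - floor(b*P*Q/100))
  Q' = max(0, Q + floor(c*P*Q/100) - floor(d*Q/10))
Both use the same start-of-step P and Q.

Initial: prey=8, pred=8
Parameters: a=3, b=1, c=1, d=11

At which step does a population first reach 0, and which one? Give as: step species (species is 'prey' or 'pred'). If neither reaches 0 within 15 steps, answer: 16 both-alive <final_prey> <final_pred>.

Answer: 1 pred

Derivation:
Step 1: prey: 8+2-0=10; pred: 8+0-8=0
First extinction: pred at step 1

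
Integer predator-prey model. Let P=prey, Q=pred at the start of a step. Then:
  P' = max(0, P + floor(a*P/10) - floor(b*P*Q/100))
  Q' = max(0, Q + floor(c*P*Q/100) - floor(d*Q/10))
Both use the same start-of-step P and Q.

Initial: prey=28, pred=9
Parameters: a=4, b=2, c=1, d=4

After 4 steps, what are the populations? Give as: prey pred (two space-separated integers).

Step 1: prey: 28+11-5=34; pred: 9+2-3=8
Step 2: prey: 34+13-5=42; pred: 8+2-3=7
Step 3: prey: 42+16-5=53; pred: 7+2-2=7
Step 4: prey: 53+21-7=67; pred: 7+3-2=8

Answer: 67 8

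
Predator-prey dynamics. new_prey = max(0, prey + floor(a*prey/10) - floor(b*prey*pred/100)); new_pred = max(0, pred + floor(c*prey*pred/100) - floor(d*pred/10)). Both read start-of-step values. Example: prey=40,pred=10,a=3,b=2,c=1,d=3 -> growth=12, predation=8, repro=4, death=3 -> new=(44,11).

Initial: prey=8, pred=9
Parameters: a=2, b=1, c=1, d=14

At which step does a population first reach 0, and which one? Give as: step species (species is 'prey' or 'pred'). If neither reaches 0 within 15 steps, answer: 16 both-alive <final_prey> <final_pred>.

Step 1: prey: 8+1-0=9; pred: 9+0-12=0
First extinction: pred at step 1

Answer: 1 pred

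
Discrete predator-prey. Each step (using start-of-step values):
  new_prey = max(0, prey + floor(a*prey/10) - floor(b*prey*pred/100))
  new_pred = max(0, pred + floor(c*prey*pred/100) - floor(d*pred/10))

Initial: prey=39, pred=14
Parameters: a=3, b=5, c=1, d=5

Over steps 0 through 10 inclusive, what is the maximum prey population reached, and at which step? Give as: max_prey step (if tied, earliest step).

Answer: 50 10

Derivation:
Step 1: prey: 39+11-27=23; pred: 14+5-7=12
Step 2: prey: 23+6-13=16; pred: 12+2-6=8
Step 3: prey: 16+4-6=14; pred: 8+1-4=5
Step 4: prey: 14+4-3=15; pred: 5+0-2=3
Step 5: prey: 15+4-2=17; pred: 3+0-1=2
Step 6: prey: 17+5-1=21; pred: 2+0-1=1
Step 7: prey: 21+6-1=26; pred: 1+0-0=1
Step 8: prey: 26+7-1=32; pred: 1+0-0=1
Step 9: prey: 32+9-1=40; pred: 1+0-0=1
Step 10: prey: 40+12-2=50; pred: 1+0-0=1
Max prey = 50 at step 10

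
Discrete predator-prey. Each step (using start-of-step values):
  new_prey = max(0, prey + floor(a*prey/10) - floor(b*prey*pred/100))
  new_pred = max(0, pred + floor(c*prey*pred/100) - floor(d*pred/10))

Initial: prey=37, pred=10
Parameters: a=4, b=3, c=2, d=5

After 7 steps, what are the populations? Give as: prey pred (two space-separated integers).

Step 1: prey: 37+14-11=40; pred: 10+7-5=12
Step 2: prey: 40+16-14=42; pred: 12+9-6=15
Step 3: prey: 42+16-18=40; pred: 15+12-7=20
Step 4: prey: 40+16-24=32; pred: 20+16-10=26
Step 5: prey: 32+12-24=20; pred: 26+16-13=29
Step 6: prey: 20+8-17=11; pred: 29+11-14=26
Step 7: prey: 11+4-8=7; pred: 26+5-13=18

Answer: 7 18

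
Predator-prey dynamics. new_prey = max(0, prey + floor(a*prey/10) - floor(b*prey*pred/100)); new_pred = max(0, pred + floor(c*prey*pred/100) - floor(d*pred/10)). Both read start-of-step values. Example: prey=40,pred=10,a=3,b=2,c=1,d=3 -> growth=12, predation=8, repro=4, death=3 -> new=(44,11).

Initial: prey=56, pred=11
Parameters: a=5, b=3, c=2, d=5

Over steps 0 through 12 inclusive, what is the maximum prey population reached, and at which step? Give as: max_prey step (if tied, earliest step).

Answer: 66 1

Derivation:
Step 1: prey: 56+28-18=66; pred: 11+12-5=18
Step 2: prey: 66+33-35=64; pred: 18+23-9=32
Step 3: prey: 64+32-61=35; pred: 32+40-16=56
Step 4: prey: 35+17-58=0; pred: 56+39-28=67
Step 5: prey: 0+0-0=0; pred: 67+0-33=34
Step 6: prey: 0+0-0=0; pred: 34+0-17=17
Step 7: prey: 0+0-0=0; pred: 17+0-8=9
Step 8: prey: 0+0-0=0; pred: 9+0-4=5
Step 9: prey: 0+0-0=0; pred: 5+0-2=3
Step 10: prey: 0+0-0=0; pred: 3+0-1=2
Step 11: prey: 0+0-0=0; pred: 2+0-1=1
Step 12: prey: 0+0-0=0; pred: 1+0-0=1
Max prey = 66 at step 1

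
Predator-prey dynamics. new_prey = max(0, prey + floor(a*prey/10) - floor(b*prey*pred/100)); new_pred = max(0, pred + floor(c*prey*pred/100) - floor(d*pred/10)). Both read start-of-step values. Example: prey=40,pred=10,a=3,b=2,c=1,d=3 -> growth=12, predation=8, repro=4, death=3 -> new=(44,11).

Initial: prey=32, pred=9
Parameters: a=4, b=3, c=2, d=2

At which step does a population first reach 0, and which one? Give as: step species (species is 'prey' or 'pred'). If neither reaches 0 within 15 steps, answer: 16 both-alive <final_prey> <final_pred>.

Answer: 6 prey

Derivation:
Step 1: prey: 32+12-8=36; pred: 9+5-1=13
Step 2: prey: 36+14-14=36; pred: 13+9-2=20
Step 3: prey: 36+14-21=29; pred: 20+14-4=30
Step 4: prey: 29+11-26=14; pred: 30+17-6=41
Step 5: prey: 14+5-17=2; pred: 41+11-8=44
Step 6: prey: 2+0-2=0; pred: 44+1-8=37
First extinction: prey at step 6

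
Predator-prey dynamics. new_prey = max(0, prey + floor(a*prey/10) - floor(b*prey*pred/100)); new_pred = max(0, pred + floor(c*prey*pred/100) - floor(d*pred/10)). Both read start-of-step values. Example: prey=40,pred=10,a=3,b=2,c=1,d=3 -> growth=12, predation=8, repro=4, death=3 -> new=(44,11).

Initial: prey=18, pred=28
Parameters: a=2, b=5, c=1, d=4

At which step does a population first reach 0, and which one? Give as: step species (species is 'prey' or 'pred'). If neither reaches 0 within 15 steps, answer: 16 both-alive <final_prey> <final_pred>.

Answer: 1 prey

Derivation:
Step 1: prey: 18+3-25=0; pred: 28+5-11=22
First extinction: prey at step 1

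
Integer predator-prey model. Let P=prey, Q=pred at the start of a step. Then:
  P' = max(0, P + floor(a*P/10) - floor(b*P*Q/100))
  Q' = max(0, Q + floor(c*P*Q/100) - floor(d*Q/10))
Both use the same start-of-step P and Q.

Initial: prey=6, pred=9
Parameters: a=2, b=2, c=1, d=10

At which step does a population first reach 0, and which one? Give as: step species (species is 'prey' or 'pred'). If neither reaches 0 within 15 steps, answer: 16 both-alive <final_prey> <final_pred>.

Answer: 1 pred

Derivation:
Step 1: prey: 6+1-1=6; pred: 9+0-9=0
First extinction: pred at step 1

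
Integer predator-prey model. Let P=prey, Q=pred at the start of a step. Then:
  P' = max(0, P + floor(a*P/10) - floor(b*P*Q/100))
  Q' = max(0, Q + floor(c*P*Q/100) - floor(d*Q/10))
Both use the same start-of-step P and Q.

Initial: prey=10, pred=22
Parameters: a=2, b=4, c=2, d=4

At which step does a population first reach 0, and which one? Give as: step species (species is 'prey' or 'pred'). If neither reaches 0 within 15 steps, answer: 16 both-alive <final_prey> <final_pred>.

Step 1: prey: 10+2-8=4; pred: 22+4-8=18
Step 2: prey: 4+0-2=2; pred: 18+1-7=12
Step 3: prey: 2+0-0=2; pred: 12+0-4=8
Step 4: prey: 2+0-0=2; pred: 8+0-3=5
Step 5: prey: 2+0-0=2; pred: 5+0-2=3
Step 6: prey: 2+0-0=2; pred: 3+0-1=2
Step 7: prey: 2+0-0=2; pred: 2+0-0=2
Steps 8-15: state stable at prey=2, pred=2 (no change)
No extinction within 15 steps

Answer: 16 both-alive 2 2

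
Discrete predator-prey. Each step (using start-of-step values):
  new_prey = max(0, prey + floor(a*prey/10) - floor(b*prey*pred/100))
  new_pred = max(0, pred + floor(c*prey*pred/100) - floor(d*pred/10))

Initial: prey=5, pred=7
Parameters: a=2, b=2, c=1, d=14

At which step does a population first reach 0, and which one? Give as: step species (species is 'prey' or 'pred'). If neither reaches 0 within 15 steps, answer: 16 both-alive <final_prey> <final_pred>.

Answer: 1 pred

Derivation:
Step 1: prey: 5+1-0=6; pred: 7+0-9=0
First extinction: pred at step 1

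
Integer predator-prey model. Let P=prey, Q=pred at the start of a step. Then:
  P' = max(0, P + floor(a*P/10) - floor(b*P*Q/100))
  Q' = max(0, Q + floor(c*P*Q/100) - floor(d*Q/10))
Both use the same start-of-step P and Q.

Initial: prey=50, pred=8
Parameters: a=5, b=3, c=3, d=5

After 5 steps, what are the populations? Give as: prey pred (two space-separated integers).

Answer: 0 56

Derivation:
Step 1: prey: 50+25-12=63; pred: 8+12-4=16
Step 2: prey: 63+31-30=64; pred: 16+30-8=38
Step 3: prey: 64+32-72=24; pred: 38+72-19=91
Step 4: prey: 24+12-65=0; pred: 91+65-45=111
Step 5: prey: 0+0-0=0; pred: 111+0-55=56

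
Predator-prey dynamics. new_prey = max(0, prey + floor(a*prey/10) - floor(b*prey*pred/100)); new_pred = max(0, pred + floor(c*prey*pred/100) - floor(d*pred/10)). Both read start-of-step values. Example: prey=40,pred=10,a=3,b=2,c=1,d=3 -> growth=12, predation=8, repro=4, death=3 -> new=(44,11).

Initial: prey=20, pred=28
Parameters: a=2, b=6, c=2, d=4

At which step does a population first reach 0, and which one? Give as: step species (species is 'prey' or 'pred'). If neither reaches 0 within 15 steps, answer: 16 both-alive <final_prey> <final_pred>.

Answer: 1 prey

Derivation:
Step 1: prey: 20+4-33=0; pred: 28+11-11=28
First extinction: prey at step 1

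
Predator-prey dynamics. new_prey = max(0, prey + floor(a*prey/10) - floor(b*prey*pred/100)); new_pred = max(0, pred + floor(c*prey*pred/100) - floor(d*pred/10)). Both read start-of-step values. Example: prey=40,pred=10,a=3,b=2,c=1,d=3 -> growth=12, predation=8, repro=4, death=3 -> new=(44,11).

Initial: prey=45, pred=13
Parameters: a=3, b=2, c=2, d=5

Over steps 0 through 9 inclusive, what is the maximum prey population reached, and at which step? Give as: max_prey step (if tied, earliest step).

Step 1: prey: 45+13-11=47; pred: 13+11-6=18
Step 2: prey: 47+14-16=45; pred: 18+16-9=25
Step 3: prey: 45+13-22=36; pred: 25+22-12=35
Step 4: prey: 36+10-25=21; pred: 35+25-17=43
Step 5: prey: 21+6-18=9; pred: 43+18-21=40
Step 6: prey: 9+2-7=4; pred: 40+7-20=27
Step 7: prey: 4+1-2=3; pred: 27+2-13=16
Step 8: prey: 3+0-0=3; pred: 16+0-8=8
Step 9: prey: 3+0-0=3; pred: 8+0-4=4
Max prey = 47 at step 1

Answer: 47 1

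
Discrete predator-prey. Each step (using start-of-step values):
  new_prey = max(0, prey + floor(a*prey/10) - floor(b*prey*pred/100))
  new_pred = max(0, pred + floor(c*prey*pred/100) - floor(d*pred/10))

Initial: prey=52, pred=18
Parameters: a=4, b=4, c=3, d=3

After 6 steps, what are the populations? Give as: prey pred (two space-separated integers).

Answer: 0 19

Derivation:
Step 1: prey: 52+20-37=35; pred: 18+28-5=41
Step 2: prey: 35+14-57=0; pred: 41+43-12=72
Step 3: prey: 0+0-0=0; pred: 72+0-21=51
Step 4: prey: 0+0-0=0; pred: 51+0-15=36
Step 5: prey: 0+0-0=0; pred: 36+0-10=26
Step 6: prey: 0+0-0=0; pred: 26+0-7=19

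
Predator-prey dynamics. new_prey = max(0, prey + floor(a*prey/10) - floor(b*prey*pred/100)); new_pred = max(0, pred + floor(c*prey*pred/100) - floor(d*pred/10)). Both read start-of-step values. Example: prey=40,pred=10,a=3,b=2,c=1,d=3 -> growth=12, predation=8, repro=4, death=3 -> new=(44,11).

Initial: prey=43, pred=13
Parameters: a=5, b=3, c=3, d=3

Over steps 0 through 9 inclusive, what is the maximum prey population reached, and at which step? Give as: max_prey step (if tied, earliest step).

Answer: 48 1

Derivation:
Step 1: prey: 43+21-16=48; pred: 13+16-3=26
Step 2: prey: 48+24-37=35; pred: 26+37-7=56
Step 3: prey: 35+17-58=0; pred: 56+58-16=98
Step 4: prey: 0+0-0=0; pred: 98+0-29=69
Step 5: prey: 0+0-0=0; pred: 69+0-20=49
Step 6: prey: 0+0-0=0; pred: 49+0-14=35
Step 7: prey: 0+0-0=0; pred: 35+0-10=25
Step 8: prey: 0+0-0=0; pred: 25+0-7=18
Step 9: prey: 0+0-0=0; pred: 18+0-5=13
Max prey = 48 at step 1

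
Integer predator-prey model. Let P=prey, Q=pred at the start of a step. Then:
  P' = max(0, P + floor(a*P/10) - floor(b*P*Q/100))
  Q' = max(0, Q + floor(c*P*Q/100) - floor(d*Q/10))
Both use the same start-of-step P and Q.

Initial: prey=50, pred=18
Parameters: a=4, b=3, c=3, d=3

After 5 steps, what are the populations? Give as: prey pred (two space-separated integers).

Answer: 0 38

Derivation:
Step 1: prey: 50+20-27=43; pred: 18+27-5=40
Step 2: prey: 43+17-51=9; pred: 40+51-12=79
Step 3: prey: 9+3-21=0; pred: 79+21-23=77
Step 4: prey: 0+0-0=0; pred: 77+0-23=54
Step 5: prey: 0+0-0=0; pred: 54+0-16=38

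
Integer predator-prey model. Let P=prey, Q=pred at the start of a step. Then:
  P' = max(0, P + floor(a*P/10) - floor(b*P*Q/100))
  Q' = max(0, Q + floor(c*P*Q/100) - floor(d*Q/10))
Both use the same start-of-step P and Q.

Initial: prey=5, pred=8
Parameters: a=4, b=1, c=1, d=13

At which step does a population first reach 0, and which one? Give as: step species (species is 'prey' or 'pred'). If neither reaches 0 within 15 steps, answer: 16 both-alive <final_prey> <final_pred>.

Step 1: prey: 5+2-0=7; pred: 8+0-10=0
First extinction: pred at step 1

Answer: 1 pred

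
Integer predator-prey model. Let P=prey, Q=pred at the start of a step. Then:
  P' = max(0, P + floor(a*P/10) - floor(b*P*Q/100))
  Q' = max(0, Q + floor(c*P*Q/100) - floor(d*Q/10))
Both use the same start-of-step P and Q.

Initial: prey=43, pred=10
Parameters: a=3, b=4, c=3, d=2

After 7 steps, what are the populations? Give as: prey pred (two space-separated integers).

Step 1: prey: 43+12-17=38; pred: 10+12-2=20
Step 2: prey: 38+11-30=19; pred: 20+22-4=38
Step 3: prey: 19+5-28=0; pred: 38+21-7=52
Step 4: prey: 0+0-0=0; pred: 52+0-10=42
Step 5: prey: 0+0-0=0; pred: 42+0-8=34
Step 6: prey: 0+0-0=0; pred: 34+0-6=28
Step 7: prey: 0+0-0=0; pred: 28+0-5=23

Answer: 0 23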